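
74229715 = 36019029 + 38210686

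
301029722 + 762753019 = 1063782741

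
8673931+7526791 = 16200722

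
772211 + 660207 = 1432418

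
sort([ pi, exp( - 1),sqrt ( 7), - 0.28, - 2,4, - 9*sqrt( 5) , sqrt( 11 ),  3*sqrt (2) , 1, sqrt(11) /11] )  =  [ - 9 * sqrt(5) , - 2, - 0.28,  sqrt( 11)/11,exp(- 1), 1 , sqrt( 7),  pi,sqrt(11) , 4, 3*sqrt(  2 ) ]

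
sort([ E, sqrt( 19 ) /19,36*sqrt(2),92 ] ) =[ sqrt ( 19)/19,E,36 * sqrt(2 ),92]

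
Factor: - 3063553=-17^1*307^1*587^1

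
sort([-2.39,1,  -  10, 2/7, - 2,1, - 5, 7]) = [  -  10, - 5, - 2.39, -2,2/7,1, 1,7 ] 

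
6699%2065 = 504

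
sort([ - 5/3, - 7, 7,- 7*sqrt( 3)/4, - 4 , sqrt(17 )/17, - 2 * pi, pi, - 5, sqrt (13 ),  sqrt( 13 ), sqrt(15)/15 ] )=[ - 7,-2*pi, - 5, - 4 , - 7*sqrt( 3) /4, - 5/3,sqrt( 17)/17 , sqrt( 15)/15, pi, sqrt(13 ),sqrt( 13), 7]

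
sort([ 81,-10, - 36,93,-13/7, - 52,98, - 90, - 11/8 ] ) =[ - 90,-52, - 36, - 10,-13/7,-11/8,81, 93,98]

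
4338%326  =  100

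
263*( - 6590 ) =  - 1733170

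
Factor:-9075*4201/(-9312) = 2^( - 5)*5^2*11^2*97^( - 1 )*4201^1 = 12708025/3104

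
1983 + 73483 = 75466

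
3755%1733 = 289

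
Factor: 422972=2^2 * 11^1*9613^1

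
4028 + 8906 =12934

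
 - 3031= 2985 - 6016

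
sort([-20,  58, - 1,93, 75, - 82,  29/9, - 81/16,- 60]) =[-82,-60,- 20,-81/16,-1, 29/9, 58, 75, 93]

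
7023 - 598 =6425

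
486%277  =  209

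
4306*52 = 223912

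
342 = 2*171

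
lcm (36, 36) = 36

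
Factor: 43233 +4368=47601 =3^3*41^1*43^1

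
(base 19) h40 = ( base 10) 6213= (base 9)8463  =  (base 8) 14105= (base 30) 6R3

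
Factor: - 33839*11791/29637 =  - 398995649/29637 = - 3^ ( - 2) * 13^2* 19^1*37^( - 1 )*89^(  -  1)*137^1*907^1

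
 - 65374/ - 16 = 4085 + 7/8  =  4085.88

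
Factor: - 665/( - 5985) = 3^(-2) = 1/9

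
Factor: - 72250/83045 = -850/977 = - 2^1*5^2*17^1*977^ ( - 1)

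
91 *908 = 82628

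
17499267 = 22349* 783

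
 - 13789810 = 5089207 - 18879017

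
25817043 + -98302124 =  - 72485081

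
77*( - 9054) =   -  697158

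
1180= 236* 5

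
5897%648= 65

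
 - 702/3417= - 1+905/1139 = - 0.21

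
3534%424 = 142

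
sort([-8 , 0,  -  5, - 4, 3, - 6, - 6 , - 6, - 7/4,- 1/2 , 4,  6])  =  [ - 8 ,-6, - 6, - 6, - 5, - 4, - 7/4, - 1/2,0,3 , 4, 6 ] 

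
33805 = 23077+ 10728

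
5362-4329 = 1033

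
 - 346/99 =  - 346/99 = - 3.49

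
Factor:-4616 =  - 2^3*  577^1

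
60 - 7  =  53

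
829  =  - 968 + 1797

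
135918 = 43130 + 92788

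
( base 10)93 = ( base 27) 3C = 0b1011101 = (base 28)39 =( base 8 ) 135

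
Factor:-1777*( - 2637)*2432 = 11396227968 = 2^7*3^2*19^1*293^1* 1777^1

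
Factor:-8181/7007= - 3^4 *7^( - 2)*11^( - 1)*13^( - 1)*101^1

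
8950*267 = 2389650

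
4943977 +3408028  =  8352005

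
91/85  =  91/85 = 1.07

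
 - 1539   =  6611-8150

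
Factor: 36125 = 5^3*17^2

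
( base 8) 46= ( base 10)38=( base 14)2A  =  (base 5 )123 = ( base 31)17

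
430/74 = 215/37 = 5.81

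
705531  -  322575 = 382956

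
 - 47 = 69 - 116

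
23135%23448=23135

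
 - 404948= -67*6044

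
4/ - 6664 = - 1/1666 = -0.00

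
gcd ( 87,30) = 3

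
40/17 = 2 + 6/17 = 2.35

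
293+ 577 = 870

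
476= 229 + 247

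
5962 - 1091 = 4871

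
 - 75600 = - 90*840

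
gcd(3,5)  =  1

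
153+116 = 269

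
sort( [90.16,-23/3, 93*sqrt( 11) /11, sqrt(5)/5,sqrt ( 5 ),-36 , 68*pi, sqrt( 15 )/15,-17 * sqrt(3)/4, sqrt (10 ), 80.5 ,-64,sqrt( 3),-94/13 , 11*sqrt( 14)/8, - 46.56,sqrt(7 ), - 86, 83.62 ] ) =[  -  86,  -  64, - 46.56,-36,-23/3, -17*sqrt(3 ) /4, - 94/13 , sqrt( 15)/15, sqrt(5 )/5,sqrt( 3),  sqrt(5), sqrt( 7), sqrt( 10), 11*sqrt( 14)/8,93*sqrt(11) /11,80.5,83.62,90.16,68*pi] 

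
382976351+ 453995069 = 836971420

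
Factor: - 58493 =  - 29^1*2017^1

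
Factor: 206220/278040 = 2^( - 1) * 331^( - 1)  *491^1 =491/662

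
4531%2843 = 1688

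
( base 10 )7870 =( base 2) 1111010111110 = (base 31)85r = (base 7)31642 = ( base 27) ALD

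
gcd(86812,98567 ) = 1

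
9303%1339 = 1269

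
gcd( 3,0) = 3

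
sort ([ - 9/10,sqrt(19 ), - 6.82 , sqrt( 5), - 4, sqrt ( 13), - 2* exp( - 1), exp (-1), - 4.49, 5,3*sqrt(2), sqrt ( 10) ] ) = [ - 6.82, - 4.49, - 4,  -  9/10, - 2 * exp ( - 1), exp( - 1),sqrt( 5 ), sqrt( 10), sqrt( 13), 3 * sqrt( 2 ) , sqrt( 19),5] 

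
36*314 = 11304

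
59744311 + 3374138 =63118449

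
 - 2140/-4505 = 428/901 = 0.48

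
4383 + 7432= 11815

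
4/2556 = 1/639=0.00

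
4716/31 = 4716/31= 152.13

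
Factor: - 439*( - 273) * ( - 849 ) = - 101750103=-  3^2*7^1*13^1 * 283^1*439^1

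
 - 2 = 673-675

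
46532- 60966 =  - 14434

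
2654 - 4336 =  - 1682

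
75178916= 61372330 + 13806586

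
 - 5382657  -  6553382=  - 11936039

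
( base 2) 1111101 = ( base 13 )98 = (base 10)125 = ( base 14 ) 8d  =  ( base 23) 5A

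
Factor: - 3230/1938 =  - 5/3 = - 3^(-1)*5^1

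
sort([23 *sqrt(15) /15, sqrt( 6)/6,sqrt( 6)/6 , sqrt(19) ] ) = [sqrt(6) /6, sqrt( 6)/6  ,  sqrt( 19), 23 * sqrt(15 )/15] 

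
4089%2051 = 2038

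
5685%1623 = 816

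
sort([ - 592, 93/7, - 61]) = [ - 592, -61, 93/7 ]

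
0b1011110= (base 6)234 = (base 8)136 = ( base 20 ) 4e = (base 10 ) 94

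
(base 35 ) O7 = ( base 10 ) 847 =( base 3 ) 1011101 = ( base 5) 11342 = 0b1101001111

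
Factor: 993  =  3^1*331^1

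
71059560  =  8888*7995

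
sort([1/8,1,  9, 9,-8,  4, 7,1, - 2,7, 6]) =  [  -  8, - 2,  1/8,  1, 1, 4, 6,7, 7,9, 9]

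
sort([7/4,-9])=[ - 9, 7/4 ] 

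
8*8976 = 71808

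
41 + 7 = 48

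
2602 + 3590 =6192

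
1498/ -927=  - 2  +  356/927= - 1.62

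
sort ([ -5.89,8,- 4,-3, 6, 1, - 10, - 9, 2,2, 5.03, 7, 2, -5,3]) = [-10, - 9,-5.89, -5, - 4, - 3, 1, 2, 2 , 2, 3, 5.03, 6,7,8 ]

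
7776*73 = 567648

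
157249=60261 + 96988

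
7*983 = 6881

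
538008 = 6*89668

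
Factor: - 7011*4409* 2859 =  -  3^3*19^1*41^1*953^1*4409^1 = -88375975641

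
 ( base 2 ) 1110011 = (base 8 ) 163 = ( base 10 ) 115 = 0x73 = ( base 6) 311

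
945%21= 0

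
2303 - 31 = 2272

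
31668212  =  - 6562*( - 4826 )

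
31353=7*4479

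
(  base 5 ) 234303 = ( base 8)20777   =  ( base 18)18f9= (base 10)8703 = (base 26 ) CMJ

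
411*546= 224406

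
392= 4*98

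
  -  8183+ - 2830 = - 11013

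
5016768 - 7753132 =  - 2736364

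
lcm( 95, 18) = 1710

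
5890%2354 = 1182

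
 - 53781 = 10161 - 63942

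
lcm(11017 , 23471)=539833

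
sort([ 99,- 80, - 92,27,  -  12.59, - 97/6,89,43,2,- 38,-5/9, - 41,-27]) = [-92,-80, - 41,-38,-27,-97/6,-12.59,- 5/9,2,27, 43,89, 99 ]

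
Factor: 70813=19^1 *3727^1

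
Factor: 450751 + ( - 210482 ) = 97^1*2477^1 = 240269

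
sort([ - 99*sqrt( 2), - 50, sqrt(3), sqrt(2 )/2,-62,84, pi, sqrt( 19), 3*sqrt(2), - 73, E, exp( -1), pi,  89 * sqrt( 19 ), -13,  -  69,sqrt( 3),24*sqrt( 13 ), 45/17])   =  [ - 99*sqrt( 2) , - 73, - 69, - 62,-50 , - 13, exp( - 1 ), sqrt(2 )/2,sqrt(3 ),sqrt(3), 45/17,  E, pi,pi, 3 * sqrt(2), sqrt( 19),  84 , 24*sqrt (13 ), 89*sqrt( 19 ) ] 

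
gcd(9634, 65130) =2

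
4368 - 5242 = -874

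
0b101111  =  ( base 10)47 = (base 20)27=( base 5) 142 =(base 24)1N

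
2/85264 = 1/42632 = 0.00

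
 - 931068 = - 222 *4194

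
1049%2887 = 1049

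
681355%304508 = 72339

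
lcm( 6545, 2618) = 13090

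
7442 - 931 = 6511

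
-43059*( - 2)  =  86118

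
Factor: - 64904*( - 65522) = 4252639888 = 2^4 * 7^1*19^1*61^1*181^2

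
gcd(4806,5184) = 54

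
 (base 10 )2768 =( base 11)2097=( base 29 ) 38D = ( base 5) 42033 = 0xAD0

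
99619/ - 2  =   - 49810+1/2 = - 49809.50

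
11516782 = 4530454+6986328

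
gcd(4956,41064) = 708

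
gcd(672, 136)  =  8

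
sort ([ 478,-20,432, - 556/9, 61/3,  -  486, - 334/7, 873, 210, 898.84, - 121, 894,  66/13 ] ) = [ - 486, - 121, - 556/9 , - 334/7, - 20,66/13,  61/3, 210, 432,478,873,  894, 898.84 ]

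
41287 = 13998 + 27289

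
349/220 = 349/220 = 1.59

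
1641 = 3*547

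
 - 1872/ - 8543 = 1872/8543= 0.22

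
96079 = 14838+81241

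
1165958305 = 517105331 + 648852974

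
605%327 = 278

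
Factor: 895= 5^1* 179^1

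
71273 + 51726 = 122999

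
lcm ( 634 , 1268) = 1268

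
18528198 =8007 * 2314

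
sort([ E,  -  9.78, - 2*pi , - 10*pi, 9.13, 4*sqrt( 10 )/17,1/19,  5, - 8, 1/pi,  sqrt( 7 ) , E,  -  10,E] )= [ - 10* pi ,-10,-9.78 , - 8, - 2*pi,  1/19,1/pi,4*sqrt (10 )/17,sqrt( 7),E, E,E , 5, 9.13] 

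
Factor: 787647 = 3^1*7^1*37507^1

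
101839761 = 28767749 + 73072012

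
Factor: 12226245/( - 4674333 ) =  - 5^1*31^1* 97^( - 1)*16063^( - 1)*26293^1 =- 4075415/1558111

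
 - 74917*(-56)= 4195352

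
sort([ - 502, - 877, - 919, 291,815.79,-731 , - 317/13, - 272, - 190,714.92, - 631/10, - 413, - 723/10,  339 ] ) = [- 919, - 877, - 731, - 502, - 413, - 272,  -  190, - 723/10, - 631/10 , -317/13, 291, 339, 714.92, 815.79 ] 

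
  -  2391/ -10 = 239 + 1/10= 239.10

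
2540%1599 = 941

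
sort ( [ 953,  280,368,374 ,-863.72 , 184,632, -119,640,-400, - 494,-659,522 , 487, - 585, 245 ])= [-863.72, -659,  -  585, - 494,-400,-119,184 , 245,280,368,374 , 487,522, 632 , 640,953]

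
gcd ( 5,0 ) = 5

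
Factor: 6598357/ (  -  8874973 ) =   -  181^ (  -  1 ) *49033^(  -  1 )*6598357^1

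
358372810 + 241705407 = 600078217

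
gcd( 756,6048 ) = 756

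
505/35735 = 101/7147 = 0.01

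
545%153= 86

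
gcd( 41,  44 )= 1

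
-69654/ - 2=34827  +  0/1=34827.00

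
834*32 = 26688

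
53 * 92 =4876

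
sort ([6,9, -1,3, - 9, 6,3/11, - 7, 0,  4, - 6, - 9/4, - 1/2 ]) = [  -  9, - 7, - 6, - 9/4, - 1, - 1/2,0, 3/11,  3 , 4,6,6, 9]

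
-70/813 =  - 1 +743/813= -0.09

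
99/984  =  33/328  =  0.10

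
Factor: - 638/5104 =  - 2^( - 3) =- 1/8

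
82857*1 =82857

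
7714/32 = 3857/16 =241.06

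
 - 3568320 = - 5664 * 630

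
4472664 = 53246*84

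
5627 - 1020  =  4607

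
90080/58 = 1553 + 3/29 = 1553.10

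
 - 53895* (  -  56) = 3018120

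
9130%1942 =1362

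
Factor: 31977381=3^1*263^1*40529^1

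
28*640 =17920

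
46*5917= 272182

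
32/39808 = 1/1244 = 0.00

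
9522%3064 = 330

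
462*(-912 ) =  - 421344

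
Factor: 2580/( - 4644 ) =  - 3^( - 2 )*5^1 = - 5/9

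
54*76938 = 4154652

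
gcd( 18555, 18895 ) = 5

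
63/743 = 63/743 = 0.08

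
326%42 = 32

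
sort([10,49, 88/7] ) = [10, 88/7, 49 ]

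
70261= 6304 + 63957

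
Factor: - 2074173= - 3^1 * 19^1*36389^1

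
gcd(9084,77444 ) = 4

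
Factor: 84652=2^2*21163^1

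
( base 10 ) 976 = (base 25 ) 1e1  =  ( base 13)5A1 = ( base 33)tj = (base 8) 1720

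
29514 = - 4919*(-6)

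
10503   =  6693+3810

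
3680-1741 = 1939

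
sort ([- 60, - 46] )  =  [ - 60,-46] 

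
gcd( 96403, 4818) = 1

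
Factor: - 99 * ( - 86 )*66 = 561924 = 2^2*3^3*11^2*43^1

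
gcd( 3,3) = 3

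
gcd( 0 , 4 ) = 4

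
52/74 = 26/37 = 0.70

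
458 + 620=1078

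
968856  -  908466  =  60390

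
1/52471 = 1/52471 = 0.00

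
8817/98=89 + 95/98=89.97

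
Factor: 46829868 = 2^2*3^1*3902489^1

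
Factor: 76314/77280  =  79/80 = 2^ ( - 4)*5^(-1 )*79^1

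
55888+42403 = 98291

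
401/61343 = 401/61343 = 0.01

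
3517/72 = 48+61/72 = 48.85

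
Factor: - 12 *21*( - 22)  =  5544 = 2^3*3^2*7^1*11^1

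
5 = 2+3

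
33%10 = 3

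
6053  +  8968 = 15021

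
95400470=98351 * 970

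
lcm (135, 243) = 1215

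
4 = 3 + 1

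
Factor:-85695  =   - 3^1*5^1*29^1*197^1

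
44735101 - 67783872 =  - 23048771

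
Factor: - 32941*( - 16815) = 3^1*  5^1*19^1*59^1*32941^1 = 553902915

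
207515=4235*49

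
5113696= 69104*74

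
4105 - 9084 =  - 4979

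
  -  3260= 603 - 3863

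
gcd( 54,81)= 27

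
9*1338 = 12042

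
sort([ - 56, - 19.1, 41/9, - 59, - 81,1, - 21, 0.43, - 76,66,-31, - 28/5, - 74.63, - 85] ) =[ - 85, - 81, - 76,-74.63, - 59, - 56, - 31, - 21 , - 19.1, - 28/5 , 0.43, 1,41/9, 66]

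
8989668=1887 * 4764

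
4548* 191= 868668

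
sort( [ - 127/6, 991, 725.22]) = [ - 127/6, 725.22,991]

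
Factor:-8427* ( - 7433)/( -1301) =-3^1*53^2*1301^(  -  1) * 7433^1 = - 62637891/1301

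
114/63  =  1 + 17/21 = 1.81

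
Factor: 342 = 2^1 * 3^2*19^1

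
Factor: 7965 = 3^3*5^1*59^1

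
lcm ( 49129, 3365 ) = 245645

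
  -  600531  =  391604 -992135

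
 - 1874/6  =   - 313 + 2/3 = - 312.33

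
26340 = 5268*5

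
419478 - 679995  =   - 260517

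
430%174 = 82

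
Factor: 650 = 2^1 * 5^2*13^1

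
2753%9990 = 2753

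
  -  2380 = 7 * (-340) 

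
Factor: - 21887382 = - 2^1*3^1*11^1*401^1*827^1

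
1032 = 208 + 824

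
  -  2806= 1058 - 3864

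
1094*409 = 447446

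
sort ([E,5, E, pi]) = [ E, E,pi, 5]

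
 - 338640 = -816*415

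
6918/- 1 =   -  6918 + 0/1= - 6918.00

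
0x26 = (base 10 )38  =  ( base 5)123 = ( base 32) 16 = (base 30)18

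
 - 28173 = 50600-78773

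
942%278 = 108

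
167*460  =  76820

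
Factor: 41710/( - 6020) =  - 2^ ( - 1)*7^ ( - 1 )*97^1 = - 97/14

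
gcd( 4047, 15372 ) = 3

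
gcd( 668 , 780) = 4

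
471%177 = 117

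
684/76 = 9 =9.00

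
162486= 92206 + 70280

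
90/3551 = 90/3551 = 0.03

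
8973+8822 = 17795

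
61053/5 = 12210+3/5 =12210.60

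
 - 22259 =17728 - 39987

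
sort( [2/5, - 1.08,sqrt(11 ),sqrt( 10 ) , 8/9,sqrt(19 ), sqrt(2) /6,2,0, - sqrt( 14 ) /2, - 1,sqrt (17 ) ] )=[ - sqrt( 14 ) /2, - 1.08,- 1,  0 , sqrt(2)/6, 2/5 , 8/9,  2,sqrt(10 ),sqrt (11),  sqrt (17 ),sqrt( 19)]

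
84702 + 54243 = 138945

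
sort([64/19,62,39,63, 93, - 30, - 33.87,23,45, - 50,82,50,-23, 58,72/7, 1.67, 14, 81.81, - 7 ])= [ - 50,-33.87, - 30, - 23, - 7,1.67,64/19, 72/7,  14,  23 , 39, 45,50,58,62 , 63,  81.81,  82,93]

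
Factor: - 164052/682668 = -3^(-1)*31^1*43^(-1) = -31/129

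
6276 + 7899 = 14175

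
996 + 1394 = 2390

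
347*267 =92649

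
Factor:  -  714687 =  -  3^1* 238229^1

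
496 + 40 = 536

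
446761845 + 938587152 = 1385348997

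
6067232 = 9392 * 646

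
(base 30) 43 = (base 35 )3I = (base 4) 1323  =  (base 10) 123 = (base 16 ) 7b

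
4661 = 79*59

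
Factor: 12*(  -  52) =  - 2^4 * 3^1* 13^1  =  -624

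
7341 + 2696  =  10037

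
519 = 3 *173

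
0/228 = 0 =0.00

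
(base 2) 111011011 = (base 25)j0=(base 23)KF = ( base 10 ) 475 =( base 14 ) 25D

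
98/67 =98/67  =  1.46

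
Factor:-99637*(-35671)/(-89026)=- 3554151427/89026 = -2^( - 1)*7^ (-1 )*17^1 * 5861^1*6359^(-1 )*35671^1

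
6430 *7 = 45010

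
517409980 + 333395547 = 850805527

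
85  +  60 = 145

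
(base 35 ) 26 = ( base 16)4c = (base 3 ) 2211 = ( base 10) 76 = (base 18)44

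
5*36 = 180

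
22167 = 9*2463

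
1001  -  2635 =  - 1634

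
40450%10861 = 7867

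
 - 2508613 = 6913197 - 9421810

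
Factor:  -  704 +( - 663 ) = - 1367 = - 1367^1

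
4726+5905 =10631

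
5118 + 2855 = 7973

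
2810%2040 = 770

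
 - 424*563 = -238712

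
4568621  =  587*7783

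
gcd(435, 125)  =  5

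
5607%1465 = 1212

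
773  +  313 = 1086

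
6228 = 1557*4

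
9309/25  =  9309/25 = 372.36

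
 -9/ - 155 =9/155  =  0.06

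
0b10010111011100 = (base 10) 9692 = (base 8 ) 22734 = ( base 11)7311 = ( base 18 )1BG8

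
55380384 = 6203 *8928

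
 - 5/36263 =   -  5/36263=-0.00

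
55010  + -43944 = 11066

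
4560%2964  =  1596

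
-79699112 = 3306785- 83005897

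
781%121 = 55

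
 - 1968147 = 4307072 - 6275219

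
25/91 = 25/91 = 0.27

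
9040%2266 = 2242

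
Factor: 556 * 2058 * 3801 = 4349286648 = 2^3*3^2*7^4*139^1*181^1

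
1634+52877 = 54511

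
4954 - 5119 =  - 165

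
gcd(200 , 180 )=20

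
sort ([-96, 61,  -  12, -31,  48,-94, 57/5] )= [-96, - 94, - 31, - 12, 57/5,48,  61 ] 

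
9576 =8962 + 614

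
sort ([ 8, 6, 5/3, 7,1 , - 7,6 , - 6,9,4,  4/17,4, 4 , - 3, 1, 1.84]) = [ - 7 ,-6, - 3, 4/17, 1, 1, 5/3, 1.84,4, 4,4, 6, 6, 7,8, 9]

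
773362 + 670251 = 1443613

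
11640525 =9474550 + 2165975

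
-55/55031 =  - 1 + 54976/55031 = -0.00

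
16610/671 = 24+46/61 = 24.75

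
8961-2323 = 6638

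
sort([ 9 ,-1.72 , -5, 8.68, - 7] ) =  [ - 7,-5, - 1.72 , 8.68 , 9 ]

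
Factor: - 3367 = -7^1*13^1*37^1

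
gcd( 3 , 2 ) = 1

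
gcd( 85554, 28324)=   194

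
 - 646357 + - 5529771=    - 6176128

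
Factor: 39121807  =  39121807^1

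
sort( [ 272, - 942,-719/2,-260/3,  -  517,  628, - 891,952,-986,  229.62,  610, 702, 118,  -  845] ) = [  -  986,  -  942, - 891, - 845,-517, - 719/2, - 260/3, 118, 229.62,272,  610,628,702,952] 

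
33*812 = 26796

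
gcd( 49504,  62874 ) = 14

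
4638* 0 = 0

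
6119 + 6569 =12688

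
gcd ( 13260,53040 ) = 13260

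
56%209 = 56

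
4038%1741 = 556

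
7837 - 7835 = 2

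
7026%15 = 6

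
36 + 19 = 55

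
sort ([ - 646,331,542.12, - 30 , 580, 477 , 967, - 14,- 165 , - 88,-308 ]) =[-646,  -  308, - 165,-88,  -  30, - 14,331,  477,542.12,580,967 ]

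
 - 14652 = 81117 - 95769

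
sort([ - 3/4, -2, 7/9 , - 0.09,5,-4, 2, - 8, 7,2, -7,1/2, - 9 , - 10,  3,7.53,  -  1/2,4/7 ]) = [ - 10, - 9, - 8  ,- 7, - 4, - 2, - 3/4, - 1/2 , -0.09, 1/2,4/7, 7/9, 2, 2,3,5, 7 , 7.53 ]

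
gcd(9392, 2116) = 4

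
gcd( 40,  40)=40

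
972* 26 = 25272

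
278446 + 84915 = 363361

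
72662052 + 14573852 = 87235904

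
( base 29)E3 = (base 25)G9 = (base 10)409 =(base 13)256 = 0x199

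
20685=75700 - 55015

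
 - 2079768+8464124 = 6384356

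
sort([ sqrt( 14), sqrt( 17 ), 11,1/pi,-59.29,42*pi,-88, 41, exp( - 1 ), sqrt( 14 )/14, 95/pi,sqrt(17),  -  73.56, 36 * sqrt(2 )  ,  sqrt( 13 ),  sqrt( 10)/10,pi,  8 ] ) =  [ - 88,  -  73.56,-59.29,  sqrt( 14)/14,  sqrt( 10 )/10,  1/pi, exp( - 1 ),pi,sqrt( 13 ), sqrt( 14),  sqrt ( 17),  sqrt( 17 ) , 8 , 11,  95/pi,  41,36*sqrt( 2),42 * pi]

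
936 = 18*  52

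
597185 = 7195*83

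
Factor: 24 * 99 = 2^3*3^3*11^1 = 2376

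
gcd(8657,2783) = 11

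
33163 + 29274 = 62437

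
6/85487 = 6/85487 = 0.00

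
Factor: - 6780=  - 2^2*3^1  *  5^1*113^1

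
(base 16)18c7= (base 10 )6343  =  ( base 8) 14307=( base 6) 45211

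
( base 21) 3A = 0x49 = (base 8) 111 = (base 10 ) 73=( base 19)3g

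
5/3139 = 5/3139 = 0.00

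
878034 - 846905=31129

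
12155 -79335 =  - 67180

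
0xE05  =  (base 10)3589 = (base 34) 33j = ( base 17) c72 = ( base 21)82J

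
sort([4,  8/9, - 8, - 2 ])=[ - 8, - 2,8/9 , 4 ] 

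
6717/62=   108 + 21/62=108.34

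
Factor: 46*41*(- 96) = - 2^6*3^1*23^1*41^1 = -181056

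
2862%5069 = 2862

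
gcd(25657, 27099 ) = 1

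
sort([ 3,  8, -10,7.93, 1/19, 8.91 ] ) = [ - 10, 1/19,3, 7.93 , 8,8.91]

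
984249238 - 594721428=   389527810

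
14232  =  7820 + 6412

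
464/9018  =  232/4509 = 0.05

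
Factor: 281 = 281^1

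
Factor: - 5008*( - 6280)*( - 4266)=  - 2^8*3^3 * 5^1 * 79^1*157^1*313^1=-134166723840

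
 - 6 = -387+381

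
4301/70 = 61 + 31/70 = 61.44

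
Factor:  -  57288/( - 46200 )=31/25 = 5^( - 2 )*31^1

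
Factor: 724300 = 2^2*5^2*7243^1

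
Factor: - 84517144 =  - 2^3*10564643^1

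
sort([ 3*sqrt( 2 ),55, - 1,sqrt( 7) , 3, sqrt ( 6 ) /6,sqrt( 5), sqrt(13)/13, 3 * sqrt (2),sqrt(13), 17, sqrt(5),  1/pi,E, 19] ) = [-1, sqrt( 13 ) /13,1/pi, sqrt(6 )/6,sqrt( 5 ),sqrt ( 5),sqrt( 7),E, 3,sqrt(13),3 * sqrt( 2), 3 * sqrt(2 ),17 , 19, 55] 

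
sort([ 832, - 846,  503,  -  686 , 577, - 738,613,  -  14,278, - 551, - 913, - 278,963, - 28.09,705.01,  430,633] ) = [ - 913, - 846,- 738, - 686,-551, - 278, - 28.09, - 14, 278,430,503,  577,613,633,705.01,832,963 ]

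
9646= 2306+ 7340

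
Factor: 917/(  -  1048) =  - 2^(  -  3 )*7^1 = - 7/8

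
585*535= 312975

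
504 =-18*( - 28) 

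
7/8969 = 7/8969 = 0.00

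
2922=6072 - 3150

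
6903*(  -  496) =- 3423888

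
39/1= 39= 39.00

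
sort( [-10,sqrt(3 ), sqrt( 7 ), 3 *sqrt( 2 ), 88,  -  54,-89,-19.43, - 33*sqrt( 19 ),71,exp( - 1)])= [- 33*sqrt ( 19 ), - 89, - 54, - 19.43, - 10,exp (-1),sqrt ( 3),sqrt( 7),3*sqrt( 2), 71,88 ] 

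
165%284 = 165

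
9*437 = 3933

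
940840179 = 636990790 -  - 303849389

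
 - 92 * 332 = -30544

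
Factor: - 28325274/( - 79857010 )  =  3^1*5^( - 1 )*29^( -1) * 509^( - 1 )*541^( - 1)* 4720879^1 = 14162637/39928505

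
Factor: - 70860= -2^2 * 3^1*5^1*1181^1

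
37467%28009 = 9458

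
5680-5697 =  - 17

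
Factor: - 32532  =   - 2^2*3^1*2711^1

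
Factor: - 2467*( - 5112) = 12611304=   2^3*3^2*71^1*2467^1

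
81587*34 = 2773958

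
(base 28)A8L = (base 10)8085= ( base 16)1f95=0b1111110010101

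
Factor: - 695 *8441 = - 5^1*23^1*139^1* 367^1 = - 5866495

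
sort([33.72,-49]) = [- 49,33.72] 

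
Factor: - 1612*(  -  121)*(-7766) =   -  2^3*11^3*13^1 * 31^1*353^1 = -  1514773832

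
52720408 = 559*94312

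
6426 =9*714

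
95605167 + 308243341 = 403848508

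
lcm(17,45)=765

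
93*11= 1023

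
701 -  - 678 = 1379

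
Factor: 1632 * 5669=9251808 = 2^5*3^1 * 17^1*5669^1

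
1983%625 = 108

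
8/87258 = 4/43629 = 0.00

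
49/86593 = 49/86593 = 0.00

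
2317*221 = 512057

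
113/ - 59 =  - 113/59 =- 1.92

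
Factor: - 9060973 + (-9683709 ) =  - 2^1*11^1*852031^1 = - 18744682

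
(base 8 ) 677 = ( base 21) 106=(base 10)447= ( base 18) 16f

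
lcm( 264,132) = 264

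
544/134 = 272/67 = 4.06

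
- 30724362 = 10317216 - 41041578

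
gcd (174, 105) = 3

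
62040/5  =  12408=   12408.00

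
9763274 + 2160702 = 11923976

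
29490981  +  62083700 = 91574681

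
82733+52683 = 135416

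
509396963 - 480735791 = 28661172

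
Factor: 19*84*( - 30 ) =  - 47880 = -2^3*3^2*5^1*7^1*19^1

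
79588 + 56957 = 136545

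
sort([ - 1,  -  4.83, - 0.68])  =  [ - 4.83, - 1, - 0.68 ]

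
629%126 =125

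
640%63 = 10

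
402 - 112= 290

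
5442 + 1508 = 6950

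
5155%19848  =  5155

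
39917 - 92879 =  - 52962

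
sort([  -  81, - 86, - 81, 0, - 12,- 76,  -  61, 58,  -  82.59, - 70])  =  [  -  86, - 82.59,  -  81, - 81,  -  76, - 70,-61,-12, 0 , 58]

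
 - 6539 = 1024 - 7563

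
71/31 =71/31 = 2.29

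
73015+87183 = 160198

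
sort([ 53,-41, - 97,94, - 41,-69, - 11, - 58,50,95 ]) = [ - 97, - 69,-58 , - 41 , - 41 , -11,50,53,94,95 ]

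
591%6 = 3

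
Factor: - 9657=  -3^2*29^1*37^1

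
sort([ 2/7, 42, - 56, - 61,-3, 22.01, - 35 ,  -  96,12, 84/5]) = [ - 96, - 61, - 56, - 35, - 3 , 2/7, 12, 84/5,  22.01,  42]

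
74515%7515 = 6880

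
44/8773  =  44/8773 = 0.01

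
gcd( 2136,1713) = 3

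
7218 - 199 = 7019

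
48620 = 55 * 884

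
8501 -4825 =3676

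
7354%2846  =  1662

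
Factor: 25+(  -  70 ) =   -  3^2*5^1 = - 45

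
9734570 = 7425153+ 2309417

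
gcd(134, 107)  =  1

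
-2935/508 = -6 + 113/508  =  - 5.78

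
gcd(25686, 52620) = 6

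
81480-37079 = 44401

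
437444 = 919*476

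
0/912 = 0 = 0.00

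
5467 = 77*71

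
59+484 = 543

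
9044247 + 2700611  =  11744858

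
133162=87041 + 46121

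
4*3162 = 12648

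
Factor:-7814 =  - 2^1* 3907^1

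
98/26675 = 98/26675 = 0.00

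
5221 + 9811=15032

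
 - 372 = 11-383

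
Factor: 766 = 2^1*383^1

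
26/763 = 26/763=0.03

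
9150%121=75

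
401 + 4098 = 4499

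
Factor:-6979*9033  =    -  3^1 * 7^1 * 997^1*3011^1 = - 63041307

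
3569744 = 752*4747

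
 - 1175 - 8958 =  - 10133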